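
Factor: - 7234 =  - 2^1*3617^1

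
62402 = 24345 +38057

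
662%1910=662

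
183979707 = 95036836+88942871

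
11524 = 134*86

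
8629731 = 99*87169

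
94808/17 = 94808/17 = 5576.94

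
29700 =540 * 55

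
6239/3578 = 6239/3578 = 1.74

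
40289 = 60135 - 19846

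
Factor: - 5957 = - 7^1*23^1*37^1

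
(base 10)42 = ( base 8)52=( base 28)1E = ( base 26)1G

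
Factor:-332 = -2^2  *  83^1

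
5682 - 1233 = 4449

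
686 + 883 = 1569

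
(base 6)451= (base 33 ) 5A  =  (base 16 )AF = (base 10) 175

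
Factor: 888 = 2^3*3^1*37^1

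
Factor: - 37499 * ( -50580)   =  1896699420 = 2^2*3^2 * 5^1*7^1*11^1*281^1*487^1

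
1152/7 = 1152/7 = 164.57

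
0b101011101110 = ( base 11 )2114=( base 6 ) 20542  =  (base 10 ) 2798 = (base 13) 1373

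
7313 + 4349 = 11662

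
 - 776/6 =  - 388/3 =- 129.33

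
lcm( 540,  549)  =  32940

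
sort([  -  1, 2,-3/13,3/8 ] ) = [ - 1, - 3/13, 3/8,2]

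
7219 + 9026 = 16245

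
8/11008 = 1/1376 = 0.00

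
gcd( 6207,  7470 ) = 3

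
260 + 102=362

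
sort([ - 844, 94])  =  [ - 844,94 ]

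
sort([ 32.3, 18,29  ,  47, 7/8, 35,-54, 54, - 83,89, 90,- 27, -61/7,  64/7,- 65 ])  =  [  -  83,-65, - 54, - 27, - 61/7,  7/8,64/7,18, 29,32.3,35, 47, 54, 89,90]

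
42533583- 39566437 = 2967146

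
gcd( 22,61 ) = 1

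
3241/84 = 38 + 7/12 = 38.58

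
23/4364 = 23/4364 = 0.01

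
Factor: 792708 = 2^2*3^1*7^1*9437^1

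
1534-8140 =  - 6606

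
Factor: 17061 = 3^1*11^2*47^1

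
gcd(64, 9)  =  1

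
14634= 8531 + 6103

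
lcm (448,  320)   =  2240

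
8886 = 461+8425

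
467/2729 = 467/2729 = 0.17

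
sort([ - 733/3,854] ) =[ - 733/3, 854 ]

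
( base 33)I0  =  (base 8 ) 1122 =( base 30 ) JO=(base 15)299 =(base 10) 594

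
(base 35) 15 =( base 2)101000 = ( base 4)220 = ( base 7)55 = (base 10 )40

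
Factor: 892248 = 2^3*  3^1*7^1 * 47^1*113^1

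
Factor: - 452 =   -  2^2* 113^1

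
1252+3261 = 4513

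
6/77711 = 6/77711= 0.00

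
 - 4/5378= -1  +  2687/2689 = -0.00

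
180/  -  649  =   - 1 + 469/649 = - 0.28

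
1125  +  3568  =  4693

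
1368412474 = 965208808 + 403203666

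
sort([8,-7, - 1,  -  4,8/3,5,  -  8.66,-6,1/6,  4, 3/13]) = [ - 8.66, - 7,  -  6, - 4,-1, 1/6 , 3/13, 8/3,4, 5, 8]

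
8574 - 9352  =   - 778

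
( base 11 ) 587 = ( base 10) 700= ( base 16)2bc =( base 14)380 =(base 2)1010111100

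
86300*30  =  2589000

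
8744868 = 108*80971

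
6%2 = 0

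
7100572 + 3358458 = 10459030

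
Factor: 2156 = 2^2*7^2*11^1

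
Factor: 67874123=29^1*2340487^1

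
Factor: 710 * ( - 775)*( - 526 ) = 2^2*5^3*31^1*71^1 * 263^1 = 289431500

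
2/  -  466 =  - 1+ 232/233 = -0.00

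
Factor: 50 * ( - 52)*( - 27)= 2^3*3^3 * 5^2* 13^1 = 70200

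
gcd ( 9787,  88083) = 9787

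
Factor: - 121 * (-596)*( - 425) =  -  30649300 = - 2^2*5^2*11^2*17^1*149^1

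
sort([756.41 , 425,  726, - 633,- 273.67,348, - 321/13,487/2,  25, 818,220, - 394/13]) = [ - 633, - 273.67, - 394/13,-321/13, 25, 220,487/2 , 348,  425,726, 756.41, 818] 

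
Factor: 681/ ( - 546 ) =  - 227/182 = - 2^( - 1 ) * 7^( - 1)*13^(-1)*227^1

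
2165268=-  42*( - 51554 )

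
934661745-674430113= 260231632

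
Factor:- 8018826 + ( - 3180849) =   -  11199675 = -3^1 * 5^2*59^1*2531^1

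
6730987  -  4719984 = 2011003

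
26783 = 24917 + 1866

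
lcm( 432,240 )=2160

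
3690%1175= 165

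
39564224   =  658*60128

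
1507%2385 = 1507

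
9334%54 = 46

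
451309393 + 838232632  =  1289542025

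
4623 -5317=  - 694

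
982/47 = 20 + 42/47 = 20.89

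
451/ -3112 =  - 1 + 2661/3112=-0.14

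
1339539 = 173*7743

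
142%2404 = 142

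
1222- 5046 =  - 3824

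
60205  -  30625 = 29580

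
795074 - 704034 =91040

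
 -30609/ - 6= 5101 + 1/2  =  5101.50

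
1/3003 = 1/3003=   0.00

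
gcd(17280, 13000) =40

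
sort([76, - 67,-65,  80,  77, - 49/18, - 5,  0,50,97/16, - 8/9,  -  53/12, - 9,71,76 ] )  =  [-67, - 65,-9,  -  5,-53/12, - 49/18, - 8/9,0, 97/16,50, 71,76, 76, 77,80 ] 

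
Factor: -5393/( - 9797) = 97^( - 1 )*101^ ( - 1 )*5393^1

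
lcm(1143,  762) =2286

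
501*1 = 501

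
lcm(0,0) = 0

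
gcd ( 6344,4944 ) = 8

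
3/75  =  1/25 = 0.04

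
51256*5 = 256280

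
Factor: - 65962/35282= - 23^(-1) * 43^1 = - 43/23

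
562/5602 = 281/2801 =0.10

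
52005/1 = 52005 = 52005.00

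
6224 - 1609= 4615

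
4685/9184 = 4685/9184 = 0.51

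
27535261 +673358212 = 700893473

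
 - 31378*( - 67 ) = 2102326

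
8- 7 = 1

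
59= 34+25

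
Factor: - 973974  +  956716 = - 2^1 * 8629^1 = - 17258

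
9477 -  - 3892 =13369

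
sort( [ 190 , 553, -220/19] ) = [-220/19, 190,553] 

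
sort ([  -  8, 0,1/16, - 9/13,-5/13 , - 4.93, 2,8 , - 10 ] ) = [ - 10, - 8, - 4.93,-9/13, - 5/13,0,1/16, 2,  8] 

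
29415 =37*795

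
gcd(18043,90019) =1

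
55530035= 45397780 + 10132255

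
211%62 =25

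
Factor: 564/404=141/101 = 3^1*47^1*101^( - 1) 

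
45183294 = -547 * ( - 82602 )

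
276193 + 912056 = 1188249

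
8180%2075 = 1955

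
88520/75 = 1180 + 4/15   =  1180.27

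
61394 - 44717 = 16677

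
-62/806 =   -  1/13 = - 0.08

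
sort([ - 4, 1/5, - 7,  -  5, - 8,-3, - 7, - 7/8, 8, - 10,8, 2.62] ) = [ - 10, - 8, - 7,-7, - 5, - 4,-3, - 7/8, 1/5, 2.62, 8,8]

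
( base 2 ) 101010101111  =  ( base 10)2735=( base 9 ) 3668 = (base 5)41420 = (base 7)10655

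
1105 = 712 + 393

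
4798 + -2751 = 2047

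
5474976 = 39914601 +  - 34439625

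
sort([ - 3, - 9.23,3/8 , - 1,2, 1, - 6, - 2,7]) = [ - 9.23, - 6, - 3,-2, - 1,3/8,  1, 2,  7]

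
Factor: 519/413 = 3^1*7^( - 1) * 59^( - 1 )*173^1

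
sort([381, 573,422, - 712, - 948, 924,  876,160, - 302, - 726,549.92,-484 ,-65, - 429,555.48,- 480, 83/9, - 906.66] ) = [  -  948, - 906.66, - 726, - 712,-484 , - 480, - 429, - 302,-65, 83/9, 160,381,422,549.92,555.48,573 , 876,924]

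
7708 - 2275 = 5433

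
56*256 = 14336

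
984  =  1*984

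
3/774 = 1/258 = 0.00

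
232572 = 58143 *4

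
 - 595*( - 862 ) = 512890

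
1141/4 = 1141/4 = 285.25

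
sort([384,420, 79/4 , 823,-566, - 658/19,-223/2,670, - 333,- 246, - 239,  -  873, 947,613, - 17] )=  [ - 873, - 566, - 333, - 246, - 239, -223/2, - 658/19, - 17,79/4,384,420, 613,670,823,947] 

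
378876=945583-566707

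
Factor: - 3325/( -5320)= 5/8= 2^( - 3)*5^1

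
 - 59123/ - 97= 59123/97 = 609.52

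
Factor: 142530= 2^1*3^1*5^1*4751^1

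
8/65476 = 2/16369 = 0.00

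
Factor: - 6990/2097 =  - 10/3 =- 2^1*3^( - 1 )*5^1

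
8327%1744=1351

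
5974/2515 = 5974/2515 = 2.38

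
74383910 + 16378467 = 90762377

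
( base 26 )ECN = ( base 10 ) 9799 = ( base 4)2121013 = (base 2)10011001000111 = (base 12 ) 5807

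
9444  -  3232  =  6212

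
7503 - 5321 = 2182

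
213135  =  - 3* ( - 71045 )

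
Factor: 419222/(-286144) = -2^(- 5)*17^( - 1)*797^1 =- 797/544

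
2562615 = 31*82665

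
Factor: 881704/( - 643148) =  - 220426/160787 = - 2^1*11^( -1 )  *47^( - 1)*307^1*311^( - 1)*359^1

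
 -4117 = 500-4617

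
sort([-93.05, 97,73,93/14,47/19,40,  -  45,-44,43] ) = [ -93.05,-45,-44, 47/19, 93/14, 40, 43,73,97 ] 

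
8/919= 8/919 =0.01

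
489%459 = 30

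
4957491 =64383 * 77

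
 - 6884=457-7341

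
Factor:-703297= -7^2*31^1 *463^1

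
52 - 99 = -47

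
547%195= 157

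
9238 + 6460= 15698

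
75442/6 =37721/3 = 12573.67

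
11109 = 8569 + 2540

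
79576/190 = 418 + 78/95 = 418.82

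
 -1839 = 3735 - 5574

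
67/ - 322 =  - 67/322 = - 0.21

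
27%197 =27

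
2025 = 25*81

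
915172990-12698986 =902474004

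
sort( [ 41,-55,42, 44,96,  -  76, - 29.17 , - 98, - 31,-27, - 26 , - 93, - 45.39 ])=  [ - 98 ,-93, -76, - 55 , - 45.39, - 31, - 29.17,  -  27, - 26, 41,42, 44,96] 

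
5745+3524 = 9269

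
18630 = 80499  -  61869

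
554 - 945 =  - 391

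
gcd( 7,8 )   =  1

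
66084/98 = 674+16/49 = 674.33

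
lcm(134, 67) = 134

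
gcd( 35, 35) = 35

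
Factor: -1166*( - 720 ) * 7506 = 2^6* 3^5* 5^1 * 11^1*53^1*139^1 = 6301437120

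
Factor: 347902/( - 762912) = - 2^(-4)*3^( - 3) * 197^1 = -197/432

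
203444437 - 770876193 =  - 567431756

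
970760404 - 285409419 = 685350985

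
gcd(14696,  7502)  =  22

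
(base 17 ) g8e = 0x12A6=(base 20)BIE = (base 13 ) 2233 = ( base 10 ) 4774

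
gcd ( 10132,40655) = 1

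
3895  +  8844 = 12739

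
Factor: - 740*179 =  - 132460=-2^2 * 5^1*37^1*179^1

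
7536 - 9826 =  - 2290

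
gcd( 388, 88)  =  4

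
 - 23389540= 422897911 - 446287451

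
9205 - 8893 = 312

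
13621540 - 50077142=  - 36455602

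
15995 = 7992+8003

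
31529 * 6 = 189174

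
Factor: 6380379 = 3^2*41^1 * 17291^1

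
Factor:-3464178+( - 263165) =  - 3727343 = -37^1*131^1 * 769^1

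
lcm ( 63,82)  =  5166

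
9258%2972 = 342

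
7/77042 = 1/11006 = 0.00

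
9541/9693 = 9541/9693= 0.98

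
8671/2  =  8671/2 = 4335.50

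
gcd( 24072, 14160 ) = 1416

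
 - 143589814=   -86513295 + -57076519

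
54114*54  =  2922156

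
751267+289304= 1040571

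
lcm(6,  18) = 18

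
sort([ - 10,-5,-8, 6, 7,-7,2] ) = [ -10, - 8, - 7, - 5, 2, 6, 7 ]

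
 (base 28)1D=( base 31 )1A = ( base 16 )29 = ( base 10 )41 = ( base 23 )1I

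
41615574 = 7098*5863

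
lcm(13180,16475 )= 65900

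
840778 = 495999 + 344779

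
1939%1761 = 178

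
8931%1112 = 35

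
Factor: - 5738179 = -443^1*12953^1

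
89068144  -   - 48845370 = 137913514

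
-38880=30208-69088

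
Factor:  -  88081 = - 7^1*12583^1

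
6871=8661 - 1790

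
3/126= 1/42 = 0.02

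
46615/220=211 + 39/44= 211.89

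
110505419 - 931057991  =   - 820552572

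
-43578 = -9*4842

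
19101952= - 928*( - 20584) 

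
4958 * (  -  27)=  - 133866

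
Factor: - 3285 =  - 3^2*5^1*73^1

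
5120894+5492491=10613385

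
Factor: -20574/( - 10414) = 81/41  =  3^4*41^( - 1 ) 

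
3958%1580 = 798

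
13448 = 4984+8464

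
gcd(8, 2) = 2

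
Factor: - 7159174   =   - 2^1*11^1*41^1*7937^1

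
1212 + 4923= 6135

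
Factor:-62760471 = -3^1 *20920157^1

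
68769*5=343845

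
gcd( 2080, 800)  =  160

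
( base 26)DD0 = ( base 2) 10001110100110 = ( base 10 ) 9126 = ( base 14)347C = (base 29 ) aok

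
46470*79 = 3671130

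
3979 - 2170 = 1809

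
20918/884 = 23+293/442 = 23.66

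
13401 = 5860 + 7541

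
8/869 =8/869 = 0.01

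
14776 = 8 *1847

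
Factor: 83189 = 41^1*2029^1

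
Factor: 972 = 2^2*3^5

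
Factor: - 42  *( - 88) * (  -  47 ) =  - 173712 = - 2^4*3^1*7^1 * 11^1*47^1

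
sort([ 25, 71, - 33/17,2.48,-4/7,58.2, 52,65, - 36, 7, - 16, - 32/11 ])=[-36, - 16, - 32/11,  -  33/17, - 4/7,2.48,7,  25, 52,58.2, 65,71]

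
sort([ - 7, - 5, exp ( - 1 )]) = [ - 7,-5,  exp(  -  1)] 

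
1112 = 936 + 176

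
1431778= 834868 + 596910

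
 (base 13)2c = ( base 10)38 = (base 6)102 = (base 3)1102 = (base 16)26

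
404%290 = 114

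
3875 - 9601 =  - 5726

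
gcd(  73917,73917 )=73917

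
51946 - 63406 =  - 11460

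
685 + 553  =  1238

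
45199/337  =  45199/337 =134.12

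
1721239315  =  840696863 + 880542452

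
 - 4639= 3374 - 8013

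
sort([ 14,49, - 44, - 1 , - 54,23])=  [ - 54 , - 44 , - 1 , 14 , 23 , 49 ]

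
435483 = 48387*9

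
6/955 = 6/955= 0.01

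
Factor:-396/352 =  - 2^( - 3 )*3^2 = - 9/8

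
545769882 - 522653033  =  23116849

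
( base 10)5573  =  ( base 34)4rv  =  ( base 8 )12705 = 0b1010111000101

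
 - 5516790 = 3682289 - 9199079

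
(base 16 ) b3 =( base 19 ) 98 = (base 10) 179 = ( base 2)10110011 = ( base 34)59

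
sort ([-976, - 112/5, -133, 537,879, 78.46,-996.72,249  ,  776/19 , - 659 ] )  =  [ - 996.72, - 976, - 659,-133, - 112/5, 776/19, 78.46,249,537,879 ] 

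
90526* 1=90526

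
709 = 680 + 29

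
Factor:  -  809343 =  - 3^2*19^1*4733^1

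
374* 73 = 27302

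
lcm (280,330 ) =9240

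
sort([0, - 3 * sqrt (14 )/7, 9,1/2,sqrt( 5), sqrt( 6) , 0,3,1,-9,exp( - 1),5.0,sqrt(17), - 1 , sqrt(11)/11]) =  [ - 9,  -  3*sqrt(14)/7 ,-1,0, 0,sqrt(11 ) /11,exp ( - 1 ) , 1/2,1, sqrt(5 ), sqrt(6),3,sqrt(17 ), 5.0,9 ]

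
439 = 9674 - 9235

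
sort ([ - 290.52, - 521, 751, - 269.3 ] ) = [ - 521, - 290.52, - 269.3, 751] 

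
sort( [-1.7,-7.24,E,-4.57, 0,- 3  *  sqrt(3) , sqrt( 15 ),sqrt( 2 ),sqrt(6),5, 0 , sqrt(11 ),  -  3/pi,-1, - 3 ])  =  [- 7.24  , - 3*sqrt( 3), - 4.57,  -  3 , - 1.7, -1, - 3/pi,0,0 , sqrt( 2 ), sqrt( 6) , E,sqrt( 11 ),sqrt( 15 ), 5]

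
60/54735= 4/3649 = 0.00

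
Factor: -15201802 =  - 2^1 * 7^1*11^1* 98713^1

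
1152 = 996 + 156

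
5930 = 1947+3983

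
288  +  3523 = 3811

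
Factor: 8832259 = 193^1*45763^1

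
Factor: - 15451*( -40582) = 2^1*103^1*197^1*15451^1= 627032482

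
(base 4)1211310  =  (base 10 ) 6516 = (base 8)14564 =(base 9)8840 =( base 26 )9gg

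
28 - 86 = - 58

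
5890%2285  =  1320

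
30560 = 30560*1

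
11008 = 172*64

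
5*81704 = 408520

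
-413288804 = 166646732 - 579935536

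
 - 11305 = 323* ( - 35 )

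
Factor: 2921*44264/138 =2810764/3 = 2^2 * 3^( - 1)*11^1*127^1 * 503^1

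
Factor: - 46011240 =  - 2^3*3^4 * 5^1 *11^1*1291^1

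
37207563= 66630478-29422915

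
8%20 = 8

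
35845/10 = 3584 + 1/2= 3584.50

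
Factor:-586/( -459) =2^1*3^(  -  3 ) * 17^(-1 )*293^1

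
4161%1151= 708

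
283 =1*283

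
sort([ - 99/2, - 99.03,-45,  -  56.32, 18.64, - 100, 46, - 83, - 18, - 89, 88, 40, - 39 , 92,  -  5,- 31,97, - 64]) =[-100, - 99.03, - 89, - 83, - 64,  -  56.32,  -  99/2, - 45, - 39 , - 31 ,-18,-5,18.64,40,46,88, 92, 97 ]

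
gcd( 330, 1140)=30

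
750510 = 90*8339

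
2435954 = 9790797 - 7354843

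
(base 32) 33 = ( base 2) 1100011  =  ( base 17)5E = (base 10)99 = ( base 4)1203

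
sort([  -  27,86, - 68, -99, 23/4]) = [ - 99,  -  68, - 27, 23/4, 86]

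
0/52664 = 0=0.00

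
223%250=223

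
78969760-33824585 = 45145175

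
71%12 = 11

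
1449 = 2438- 989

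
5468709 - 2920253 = 2548456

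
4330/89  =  4330/89 = 48.65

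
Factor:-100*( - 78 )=2^3*3^1*5^2*13^1 = 7800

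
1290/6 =215 = 215.00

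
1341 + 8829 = 10170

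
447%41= 37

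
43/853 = 43/853 =0.05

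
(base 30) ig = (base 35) FV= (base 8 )1054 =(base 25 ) M6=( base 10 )556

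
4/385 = 4/385  =  0.01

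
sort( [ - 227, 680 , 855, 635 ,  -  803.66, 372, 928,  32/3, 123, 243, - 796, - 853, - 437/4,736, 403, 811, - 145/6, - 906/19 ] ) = [ - 853, - 803.66,  -  796, - 227, - 437/4 , - 906/19, - 145/6, 32/3,  123 , 243,372,403, 635 , 680,736, 811, 855,  928] 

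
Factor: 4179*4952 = 2^3 * 3^1*7^1*199^1 * 619^1 = 20694408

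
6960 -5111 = 1849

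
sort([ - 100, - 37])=[ - 100, - 37]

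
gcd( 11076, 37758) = 6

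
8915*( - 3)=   -  26745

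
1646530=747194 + 899336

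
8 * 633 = 5064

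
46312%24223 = 22089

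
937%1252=937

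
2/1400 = 1/700 = 0.00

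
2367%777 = 36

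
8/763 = 8/763 = 0.01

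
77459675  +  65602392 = 143062067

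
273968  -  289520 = - 15552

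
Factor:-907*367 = -367^1*907^1 = -332869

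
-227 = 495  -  722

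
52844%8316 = 2948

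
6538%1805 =1123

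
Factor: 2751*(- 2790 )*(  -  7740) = 2^3*3^5*5^2*7^1* 31^1*43^1*131^1=59406744600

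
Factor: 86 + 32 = 118 = 2^1*59^1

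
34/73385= 34/73385= 0.00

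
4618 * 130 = 600340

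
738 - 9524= -8786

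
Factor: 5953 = 5953^1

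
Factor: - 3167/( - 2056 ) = 2^( - 3 )*257^( - 1)*3167^1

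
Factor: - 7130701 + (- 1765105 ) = - 2^1*4447903^1 = -8895806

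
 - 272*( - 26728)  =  7270016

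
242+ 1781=2023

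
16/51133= 16/51133=0.00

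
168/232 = 21/29 = 0.72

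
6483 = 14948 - 8465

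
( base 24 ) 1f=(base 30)19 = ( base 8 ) 47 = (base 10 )39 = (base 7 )54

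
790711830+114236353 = 904948183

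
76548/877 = 87 + 249/877 = 87.28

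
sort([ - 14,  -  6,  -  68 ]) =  [ - 68, - 14, - 6] 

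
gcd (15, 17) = 1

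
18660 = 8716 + 9944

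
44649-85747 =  - 41098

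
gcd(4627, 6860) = 7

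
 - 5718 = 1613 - 7331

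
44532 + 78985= 123517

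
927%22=3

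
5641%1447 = 1300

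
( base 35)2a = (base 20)40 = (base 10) 80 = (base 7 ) 143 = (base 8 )120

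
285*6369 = 1815165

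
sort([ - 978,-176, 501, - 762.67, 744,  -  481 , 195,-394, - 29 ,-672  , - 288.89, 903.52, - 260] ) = [ - 978, -762.67 , - 672, - 481, -394, - 288.89,-260, - 176,-29,  195, 501,744,903.52]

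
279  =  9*31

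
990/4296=165/716 = 0.23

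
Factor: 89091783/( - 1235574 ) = -2^( - 1) * 3^( - 2 )*11^1  *29^(  -  1 ) * 263^( - 1 ) * 899917^1 = -9899087/137286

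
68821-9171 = 59650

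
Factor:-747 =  - 3^2*83^1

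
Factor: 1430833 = 19^1*75307^1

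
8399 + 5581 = 13980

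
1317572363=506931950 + 810640413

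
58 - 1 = 57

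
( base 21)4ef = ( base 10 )2073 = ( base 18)673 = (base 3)2211210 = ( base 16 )819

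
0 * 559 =0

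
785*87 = 68295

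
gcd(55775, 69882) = 1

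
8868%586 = 78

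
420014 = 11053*38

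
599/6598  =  599/6598  =  0.09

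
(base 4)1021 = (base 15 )4D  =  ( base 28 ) 2H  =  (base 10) 73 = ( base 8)111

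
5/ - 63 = - 1 + 58/63 = - 0.08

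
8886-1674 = 7212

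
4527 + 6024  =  10551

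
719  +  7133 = 7852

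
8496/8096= 1 + 25/506  =  1.05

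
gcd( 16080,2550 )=30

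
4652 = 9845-5193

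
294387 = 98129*3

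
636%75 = 36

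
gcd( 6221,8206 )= 1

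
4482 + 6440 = 10922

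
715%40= 35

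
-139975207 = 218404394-358379601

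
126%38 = 12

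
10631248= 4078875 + 6552373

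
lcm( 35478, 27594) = 248346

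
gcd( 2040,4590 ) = 510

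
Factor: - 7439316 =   -  2^2*3^1*61^1*10163^1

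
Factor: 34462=2^1* 17231^1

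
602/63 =86/9 = 9.56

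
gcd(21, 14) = 7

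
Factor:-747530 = -2^1*5^1*7^1*59^1*181^1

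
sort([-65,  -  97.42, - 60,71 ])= [ - 97.42,-65,-60, 71 ] 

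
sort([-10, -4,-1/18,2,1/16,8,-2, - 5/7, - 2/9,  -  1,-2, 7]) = [ - 10 , - 4, - 2, - 2, - 1,-5/7,-2/9, - 1/18, 1/16,2, 7, 8]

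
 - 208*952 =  - 198016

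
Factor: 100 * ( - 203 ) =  - 20300 = - 2^2*5^2 * 7^1* 29^1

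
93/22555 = 93/22555  =  0.00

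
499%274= 225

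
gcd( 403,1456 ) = 13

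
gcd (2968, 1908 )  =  212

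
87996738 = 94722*929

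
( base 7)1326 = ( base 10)510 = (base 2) 111111110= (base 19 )17G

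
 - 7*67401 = - 471807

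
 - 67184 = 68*( - 988 )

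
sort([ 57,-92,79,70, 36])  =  [-92, 36,57,70, 79 ] 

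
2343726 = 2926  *801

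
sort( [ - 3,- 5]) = [ - 5, - 3 ]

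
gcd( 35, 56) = 7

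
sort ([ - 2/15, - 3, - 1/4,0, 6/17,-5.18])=[-5.18, - 3 , - 1/4, - 2/15,0,6/17]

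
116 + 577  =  693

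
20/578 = 10/289 = 0.03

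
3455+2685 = 6140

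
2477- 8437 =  - 5960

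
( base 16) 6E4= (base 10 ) 1764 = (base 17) 61d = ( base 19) 4gg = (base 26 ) 2FM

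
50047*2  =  100094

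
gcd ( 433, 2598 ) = 433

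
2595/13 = 2595/13=199.62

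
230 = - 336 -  - 566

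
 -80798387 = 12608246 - 93406633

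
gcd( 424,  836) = 4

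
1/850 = 1/850 = 0.00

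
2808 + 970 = 3778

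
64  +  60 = 124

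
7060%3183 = 694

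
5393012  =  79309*68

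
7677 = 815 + 6862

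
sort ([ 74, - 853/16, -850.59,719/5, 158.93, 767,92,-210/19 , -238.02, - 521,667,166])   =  [ - 850.59, -521,-238.02, - 853/16,-210/19, 74,92,  719/5,  158.93, 166, 667, 767]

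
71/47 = 71/47 = 1.51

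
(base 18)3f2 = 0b10011011100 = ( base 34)12k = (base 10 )1244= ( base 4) 103130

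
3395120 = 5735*592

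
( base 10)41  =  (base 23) 1i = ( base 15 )2B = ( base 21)1K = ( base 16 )29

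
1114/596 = 557/298 = 1.87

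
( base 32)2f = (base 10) 79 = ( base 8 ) 117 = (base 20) 3J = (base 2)1001111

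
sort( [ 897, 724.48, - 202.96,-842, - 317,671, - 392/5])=[ - 842 , - 317, - 202.96, - 392/5 , 671,724.48, 897 ]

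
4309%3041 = 1268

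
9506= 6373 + 3133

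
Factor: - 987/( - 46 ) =2^( - 1)*3^1*7^1*23^( - 1)*47^1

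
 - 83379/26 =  - 3207 + 3/26=-3206.88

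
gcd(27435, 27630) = 15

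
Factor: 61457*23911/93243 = 1469498327/93243=3^( - 1)*11^1*37^1*151^1*23911^1*31081^( - 1 ) 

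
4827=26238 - 21411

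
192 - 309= - 117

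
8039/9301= 8039/9301 = 0.86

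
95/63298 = 95/63298 =0.00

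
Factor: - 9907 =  - 9907^1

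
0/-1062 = 0/1=-0.00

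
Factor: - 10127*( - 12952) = 2^3*13^1 * 19^1*41^1*1619^1 =131164904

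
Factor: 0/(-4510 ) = 0  =  0^1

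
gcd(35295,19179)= 3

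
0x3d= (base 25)2b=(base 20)31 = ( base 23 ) 2F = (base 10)61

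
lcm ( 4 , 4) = 4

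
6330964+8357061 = 14688025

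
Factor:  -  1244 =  - 2^2 * 311^1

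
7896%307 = 221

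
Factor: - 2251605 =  - 3^1*5^1 * 150107^1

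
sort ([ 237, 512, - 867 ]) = [-867,237, 512 ]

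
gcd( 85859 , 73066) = 1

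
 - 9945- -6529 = -3416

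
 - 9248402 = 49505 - 9297907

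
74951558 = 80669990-5718432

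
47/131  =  47/131 = 0.36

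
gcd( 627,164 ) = 1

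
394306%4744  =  554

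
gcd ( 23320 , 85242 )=2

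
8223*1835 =15089205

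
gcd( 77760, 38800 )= 80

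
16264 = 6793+9471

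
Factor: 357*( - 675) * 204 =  - 49158900 = - 2^2*  3^5*5^2*7^1*17^2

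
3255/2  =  3255/2=1627.50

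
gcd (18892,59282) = 2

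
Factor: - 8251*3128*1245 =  - 2^3*3^1*5^1*17^1 *23^1*37^1*83^1*223^1 = -  32132364360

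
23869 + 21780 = 45649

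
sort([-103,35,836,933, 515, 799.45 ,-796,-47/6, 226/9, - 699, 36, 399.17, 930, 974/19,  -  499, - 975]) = [ - 975, - 796, - 699, - 499, - 103,  -  47/6, 226/9, 35, 36 , 974/19,  399.17, 515 , 799.45, 836 , 930, 933 ]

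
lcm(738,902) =8118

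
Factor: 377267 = 11^1*34297^1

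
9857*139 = 1370123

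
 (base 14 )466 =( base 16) 36a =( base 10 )874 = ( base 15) 3d4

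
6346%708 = 682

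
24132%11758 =616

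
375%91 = 11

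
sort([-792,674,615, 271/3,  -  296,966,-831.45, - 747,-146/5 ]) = [-831.45,-792,-747, - 296,- 146/5, 271/3,615, 674, 966 ]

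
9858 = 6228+3630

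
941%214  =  85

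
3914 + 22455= 26369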